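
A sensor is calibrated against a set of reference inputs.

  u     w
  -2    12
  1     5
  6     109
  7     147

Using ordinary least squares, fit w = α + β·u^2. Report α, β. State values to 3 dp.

α = 1.143, β = 2.983

XᵀX·[α, β]ᵀ = Xᵀw reads: 4·α + 90·β = 273;  90·α + 3714·β = 11180.
(Σ1 = 4, Σu^2 = 90, Σu^2·u^2 = 3714, Σw = 273, Σu^2·w = 11180.)
Δ = 4·3714 − 90² = 6756.
α = (273·3714 − 90·11180)/6756 = 1287/1126; β = (4·11180 − 90·273)/6756 = 10075/3378.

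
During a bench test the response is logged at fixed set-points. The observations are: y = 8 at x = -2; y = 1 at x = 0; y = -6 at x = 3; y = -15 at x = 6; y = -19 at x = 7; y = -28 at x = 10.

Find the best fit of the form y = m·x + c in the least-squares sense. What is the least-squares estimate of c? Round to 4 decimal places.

The normal equations are: 198·m + 24·c = -537;  24·m + 6·c = -59.
det = 198·6 − 24² = 612.
m = ((-537)·6 − 24·(-59))/612 = -301/102; c = (198·(-59) − 24·(-537))/612 = 67/34.

c = 1.9706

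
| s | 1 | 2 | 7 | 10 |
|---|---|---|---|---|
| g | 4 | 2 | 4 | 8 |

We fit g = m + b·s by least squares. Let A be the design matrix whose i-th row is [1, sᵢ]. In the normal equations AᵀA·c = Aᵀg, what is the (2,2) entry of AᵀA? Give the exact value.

Row 2 ↔ basis s, column 2 ↔ basis s, so (AᵀA)_{2,2} = Σᵢ (s)·(s) = (1)·(1) + (2)·(2) + (7)·(7) + (10)·(10) = 154.

154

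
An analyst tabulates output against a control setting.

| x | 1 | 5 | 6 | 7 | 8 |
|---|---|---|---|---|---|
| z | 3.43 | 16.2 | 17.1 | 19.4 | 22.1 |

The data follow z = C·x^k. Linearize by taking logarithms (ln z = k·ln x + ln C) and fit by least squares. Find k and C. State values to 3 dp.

k = 0.899, C = 3.484

Let Y = ln z. Fitting Y = k·ln x + ln C by least squares:
Σln x = 7.4265, Σ(ln x)² = 13.9113, Σln z = 12.9175, Σln x·ln z = 21.7765.
Equations: 13.9113·k + 7.4265·ln C = 21.7765;  7.4265·k + 5·ln C = 12.9175.
Solving (det = 14.4030): k = 0.89911, ln C = 1.24804, so C = exp(1.24804) = 3.48352.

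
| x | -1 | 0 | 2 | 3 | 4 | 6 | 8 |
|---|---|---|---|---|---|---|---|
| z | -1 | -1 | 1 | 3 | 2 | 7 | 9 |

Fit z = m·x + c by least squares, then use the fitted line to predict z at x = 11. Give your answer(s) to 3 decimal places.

Setting ∂/∂m … = 0 gives: 130·m + 22·c = 134;  22·m + 7·c = 20.
det = 130·7 − 22² = 426.
m = (134·7 − 22·20)/426 = 83/71; c = (130·20 − 22·134)/426 = -58/71.
At x = 11: ẑ = (83/71)·(11) + (-58/71)·(1) = 855/71.

ẑ = 12.042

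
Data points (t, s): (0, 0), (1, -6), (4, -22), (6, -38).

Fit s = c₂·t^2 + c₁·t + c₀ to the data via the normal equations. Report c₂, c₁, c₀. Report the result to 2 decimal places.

Setting ∂/∂c₂ … = 0 gives: 1553·c₂ + 281·c₁ + 53·c₀ = -1726;  281·c₂ + 53·c₁ + 11·c₀ = -322;  53·c₂ + 11·c₁ + 4·c₀ = -66.
Row-reducing yields c₂ = -41/118, c₁ = -485/118, c₀ = -35/59.

c₂ = -0.35, c₁ = -4.11, c₀ = -0.59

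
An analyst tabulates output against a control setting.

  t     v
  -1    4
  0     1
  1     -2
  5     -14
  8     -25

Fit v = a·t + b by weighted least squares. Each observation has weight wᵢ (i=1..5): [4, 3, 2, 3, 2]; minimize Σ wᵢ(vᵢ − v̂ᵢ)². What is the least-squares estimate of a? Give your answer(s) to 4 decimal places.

Setting ∂/∂a … = 0 gives: 209·a + 29·b = -630;  29·a + 14·b = -77.
det = 209·14 − 29² = 2085.
a = ((-630)·14 − 29·(-77))/2085 = -6587/2085; b = (209·(-77) − 29·(-630))/2085 = 2177/2085.

a = -3.1592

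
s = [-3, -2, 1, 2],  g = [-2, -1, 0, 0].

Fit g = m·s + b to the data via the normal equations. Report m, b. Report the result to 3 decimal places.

Setting ∂/∂m … = 0 gives: 18·m + (-2)·b = 8;  (-2)·m + 4·b = -3.
det = 18·4 − (-2)² = 68.
m = (8·4 − (-2)·(-3))/68 = 13/34; b = (18·(-3) − (-2)·8)/68 = -19/34.

m = 0.382, b = -0.559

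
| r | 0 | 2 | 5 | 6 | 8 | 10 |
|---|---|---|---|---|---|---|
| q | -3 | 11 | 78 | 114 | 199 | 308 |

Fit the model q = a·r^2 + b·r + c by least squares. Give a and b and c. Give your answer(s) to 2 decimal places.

a = 2.95, b = 1.71, c = -3.47

Entries of MᵀM: Σr^2·r^2 = 16033, Σr^2·r = 1861, Σr^2 = 229, Σr·r = 229, Σr = 31, Σ1 = 6.
Moment sums: Σr^2·q = 49634, Σr·q = 5768, Σq = 707.
So MᵀM·[a, b, c]ᵀ = Mᵀq: [[16033, 1861, 229]; [1861, 229, 31]; [229, 31, 6]]·[a, b, c]ᵀ = [49634, 5768, 707]ᵀ.
Solving the 3×3 system (Gaussian elimination) gives a = 4477/1519, b = 370/217, c = -5265/1519.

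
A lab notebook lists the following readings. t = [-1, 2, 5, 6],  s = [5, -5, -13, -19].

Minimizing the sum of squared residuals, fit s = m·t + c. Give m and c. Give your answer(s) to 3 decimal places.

m = -3.267, c = 1.800

The normal system XᵀX·[m, c]ᵀ = Xᵀs is [[66, 12]; [12, 4]]·[m, c]ᵀ = [-194, -32]ᵀ.
det = 66·4 − 12² = 120.
m = ((-194)·4 − 12·(-32))/120 = -49/15; c = (66·(-32) − 12·(-194))/120 = 9/5.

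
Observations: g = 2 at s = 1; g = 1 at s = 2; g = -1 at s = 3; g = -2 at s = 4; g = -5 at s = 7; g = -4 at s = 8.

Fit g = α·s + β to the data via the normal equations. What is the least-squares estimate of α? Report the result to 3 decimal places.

α = -0.940

Entries of XᵀX: Σs·s = 143, Σs = 25, Σ1 = 6.
For Xᵀg: Σs·g = -74, Σg = -9.
XᵀX·[α, β]ᵀ = Xᵀg becomes [[143, 25]; [25, 6]]·[α, β]ᵀ = [-74, -9]ᵀ.
Δ = 143·6 − 25² = 233.
α = ((-74)·6 − 25·(-9))/233 = -219/233; β = (143·(-9) − 25·(-74))/233 = 563/233.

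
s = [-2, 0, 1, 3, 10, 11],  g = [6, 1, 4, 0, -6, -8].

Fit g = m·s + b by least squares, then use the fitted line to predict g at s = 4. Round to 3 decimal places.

Forming MᵀM = [[235, 23]; [23, 6]] and Mᵀg = [-156, -3]ᵀ gives MᵀM·[m, b]ᵀ = Mᵀg.
Δ = 235·6 − 23² = 881.
m = ((-156)·6 − 23·(-3))/881 = -867/881; b = (235·(-3) − 23·(-156))/881 = 2883/881.
At s = 4: ĝ = (-867/881)·(4) + (2883/881)·(1) = -585/881.

ĝ = -0.664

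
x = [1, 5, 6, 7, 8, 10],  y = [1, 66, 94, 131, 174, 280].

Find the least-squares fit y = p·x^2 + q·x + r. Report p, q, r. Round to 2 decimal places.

Sums needed: Σx^2·x^2 = 18419, Σx^2·x = 2197, Σx^2 = 275, Σx·x = 275, Σx = 37, Σ1 = 6.
Right-hand side: Σx^2·y = 50590, Σx·y = 6004, Σy = 746.
Normal equations: [[18419, 2197, 275]; [2197, 275, 37]; [275, 37, 6]]·[p, q, r]ᵀ = [50590, 6004, 746]ᵀ.
Solving the 3×3 system (Gaussian elimination) gives p = 193553/63480, q = -168631/63480, r = 2558/2645.

p = 3.05, q = -2.66, r = 0.97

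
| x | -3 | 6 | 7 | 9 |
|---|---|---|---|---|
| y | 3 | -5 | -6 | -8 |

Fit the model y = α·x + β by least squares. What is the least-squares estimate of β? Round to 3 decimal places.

β = 0.316

Setting ∂/∂α … = 0 gives: 175·α + 19·β = -153;  19·α + 4·β = -16.
(Σx·x = 175, Σx = 19, Σ1 = 4, Σx·y = -153, Σy = -16.)
Determinant 175·4 − 19² = 339.
α = ((-153)·4 − 19·(-16))/339 = -308/339; β = (175·(-16) − 19·(-153))/339 = 107/339.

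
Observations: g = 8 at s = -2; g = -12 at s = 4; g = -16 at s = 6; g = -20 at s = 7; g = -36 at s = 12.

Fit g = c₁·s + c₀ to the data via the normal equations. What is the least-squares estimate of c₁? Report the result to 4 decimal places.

c₁ = -3.1163

Forming MᵀM = [[249, 27]; [27, 5]] and Mᵀg = [-732, -76]ᵀ gives MᵀM·[c₁, c₀]ᵀ = Mᵀg.
Δ = 249·5 − 27² = 516.
c₁ = ((-732)·5 − 27·(-76))/516 = -134/43; c₀ = (249·(-76) − 27·(-732))/516 = 70/43.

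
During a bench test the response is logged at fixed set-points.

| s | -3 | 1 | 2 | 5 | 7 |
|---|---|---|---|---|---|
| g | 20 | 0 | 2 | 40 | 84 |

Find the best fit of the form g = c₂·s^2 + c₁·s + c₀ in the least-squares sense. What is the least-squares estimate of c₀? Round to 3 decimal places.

Entries of MᵀM: Σs^2·s^2 = 3124, Σs^2·s = 450, Σs^2 = 88, Σs·s = 88, Σs = 12, Σ1 = 5.
And Σs^2·g = 5304, Σs·g = 732, Σg = 146.
MᵀM·[c₂, c₁, c₀]ᵀ = Mᵀg becomes [[3124, 450, 88]; [450, 88, 12]; [88, 12, 5]]·[c₂, c₁, c₀]ᵀ = [5304, 732, 146]ᵀ.
Solving the 3×3 system (Gaussian elimination) gives c₂ = 12634/6469, c₁ = -9264/6469, c₀ = -11230/6469.

c₀ = -1.736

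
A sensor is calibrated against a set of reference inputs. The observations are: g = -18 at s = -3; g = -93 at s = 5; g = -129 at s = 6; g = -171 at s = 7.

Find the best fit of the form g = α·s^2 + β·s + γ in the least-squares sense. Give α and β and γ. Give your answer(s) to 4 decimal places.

Normal-equation sums: Σs^2·s^2 = 4403, Σs^2·s = 657, Σs^2 = 119, Σs·s = 119, Σs = 15, Σ1 = 4.
Right-hand side: Σs^2·g = -15510, Σs·g = -2382, Σg = -411.
Inverting the 3×3 Gram matrix, [α, β, γ]ᵀ = [-57609/19444, -67035/19444, -16311/9722]ᵀ.

α = -2.9628, β = -3.4476, γ = -1.6777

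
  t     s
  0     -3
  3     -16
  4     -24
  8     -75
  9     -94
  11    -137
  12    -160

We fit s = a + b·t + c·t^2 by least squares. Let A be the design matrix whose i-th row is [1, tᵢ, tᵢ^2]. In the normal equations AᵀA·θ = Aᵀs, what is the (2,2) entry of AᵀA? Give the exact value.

435

Row 2 ↔ basis t, column 2 ↔ basis t, so (AᵀA)_{2,2} = Σᵢ (t)·(t) = (0)·(0) + (3)·(3) + (4)·(4) + (8)·(8) + (9)·(9) + (11)·(11) + (12)·(12) = 435.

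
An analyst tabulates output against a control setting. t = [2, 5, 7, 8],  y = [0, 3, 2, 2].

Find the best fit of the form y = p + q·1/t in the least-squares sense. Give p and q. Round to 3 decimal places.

Entries of AᵀA: Σ1 = 4, Σ1/t = 271/280, Σ1/t·1/t = 25561/78400.
And Σy = 7, Σ1/t·y = 159/140.
Normal equations: [[4, 271/280]; [271/280, 25561/78400]]·[p, q]ᵀ = [7, 159/140]ᵀ.
det = 4·(25561/78400) − (271/280)² = 28803/78400.
p = (7·(25561/78400) − (271/280)·(159/140))/(28803/78400) = 92749/28803; q = (4·(159/140) − (271/280)·7)/(28803/78400) = -175000/28803.

p = 3.220, q = -6.076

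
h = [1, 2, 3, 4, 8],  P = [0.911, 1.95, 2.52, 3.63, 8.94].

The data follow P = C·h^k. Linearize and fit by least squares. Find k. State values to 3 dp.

Linearized form: ln P = k·ln h + ln C. From the 5 transformed points,
AᵀA = [[7.9333, 5.2575]; [5.2575, 5]], rhs = [7.8207, 4.9786]ᵀ  (here Σln h = 5.2575, Σ(ln h)² = 7.9333, Σln P = 4.9786, Σln h·ln P = 7.8207).
Δ = 7.9333·5 − (5.2575)² = 12.0252; k = (7.8207·5 − 5.2575·4.9786)/12.0252 = 1.07508, ln C = (7.9333·4.9786 − 5.2575·7.8207)/12.0252 = -0.13472.

k = 1.075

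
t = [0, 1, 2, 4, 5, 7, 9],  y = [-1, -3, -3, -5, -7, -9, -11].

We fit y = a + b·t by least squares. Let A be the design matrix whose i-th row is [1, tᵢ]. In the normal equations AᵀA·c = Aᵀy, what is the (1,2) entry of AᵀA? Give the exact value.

28

Row 1 ↔ basis 1, column 2 ↔ basis t, so (AᵀA)_{1,2} = Σᵢ t = (1)·(0) + (1)·(1) + (1)·(2) + (1)·(4) + (1)·(5) + (1)·(7) + (1)·(9) = 28.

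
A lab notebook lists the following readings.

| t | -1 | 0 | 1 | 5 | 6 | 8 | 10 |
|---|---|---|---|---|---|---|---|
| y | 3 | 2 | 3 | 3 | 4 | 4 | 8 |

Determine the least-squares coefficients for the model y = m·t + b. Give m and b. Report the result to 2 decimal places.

m = 0.37, b = 2.34

From the data, Σt·t = 227, Σt = 29, Σ1 = 7.
Moment sums: Σt·y = 151, Σy = 27.
Normal equations: [[227, 29]; [29, 7]]·[m, b]ᵀ = [151, 27]ᵀ.
Determinant 227·7 − 29² = 748.
m = (151·7 − 29·27)/748 = 137/374; b = (227·27 − 29·151)/748 = 875/374.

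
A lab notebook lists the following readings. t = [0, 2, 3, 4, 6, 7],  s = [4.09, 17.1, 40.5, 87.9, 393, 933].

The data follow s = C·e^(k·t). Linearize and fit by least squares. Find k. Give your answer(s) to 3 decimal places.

Let Y = ln s. Fitting Y = k·t + ln C by least squares:
Over the data: Σt = 22.0000, Σ(t)² = 114.0000, Σln s = 25.2373, Σt·ln s = 118.3986.
Normal system: [[114.0000, 22.0000]; [22.0000, 6]]·[k, ln C]ᵀ = [118.3986, 25.2373]ᵀ.
Solving (det = 200.0000): k = 0.77585, ln C = 1.36144.

k = 0.776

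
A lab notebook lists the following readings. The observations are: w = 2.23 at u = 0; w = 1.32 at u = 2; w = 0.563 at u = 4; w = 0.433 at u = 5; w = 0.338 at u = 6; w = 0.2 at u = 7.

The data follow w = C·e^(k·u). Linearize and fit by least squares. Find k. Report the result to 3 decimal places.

k = -0.341

With ln wᵢ as the transformed response and uᵢ as the regressor:
XᵀX = [[130.0000, 24.0000]; [24.0000, 6]], rhs = [-23.7020, -3.0260]ᵀ  (here Σu = 24.0000, Σ(u)² = 130.0000, Σln w = -3.0260, Σu·ln w = -23.7020).
Slope k = (n·Σu·ln w − Σu·Σln w)/(n·Σ(u)² − (Σu)²) = (6·-23.7020 − 24.0000·-3.0260)/204.0000 = -0.34112; ln C = (Σln w − k·Σu)/n = 0.86014.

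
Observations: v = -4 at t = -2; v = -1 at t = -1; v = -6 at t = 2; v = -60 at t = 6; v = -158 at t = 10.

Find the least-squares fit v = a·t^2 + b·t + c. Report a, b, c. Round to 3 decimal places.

a = -1.503, b = -0.836, c = 0.297

Normal-equation sums: Σt^2·t^2 = 11329, Σt^2·t = 1215, Σt^2 = 145, Σt·t = 145, Σt = 15, Σ1 = 5.
For Aᵀv: Σt^2·v = -18001, Σt·v = -1943, Σv = -229.
AᵀA·[a, b, c]ᵀ = Aᵀv becomes [[11329, 1215, 145]; [1215, 145, 15]; [145, 15, 5]]·[a, b, c]ᵀ = [-18001, -1943, -229]ᵀ.
Inverting the 3×3 Gram matrix, [a, b, c]ᵀ = [-977/650, -209/250, 483/1625]ᵀ.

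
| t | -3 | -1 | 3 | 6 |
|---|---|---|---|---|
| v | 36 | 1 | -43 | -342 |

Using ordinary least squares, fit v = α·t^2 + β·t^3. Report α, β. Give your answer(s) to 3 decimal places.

Entries of AᵀA: Σt^2·t^2 = 1459, Σt^2·t^3 = 7775, Σt^3·t^3 = 48115.
And Σt^2·v = -12374, Σt^3·v = -76006.
Δ = 1459·48115 − 7775² = 9749160.
α = ((-12374)·48115 − 7775·(-76006))/9749160 = -12301/27081; β = (1459·(-76006) − 7775·(-12374))/9749160 = -203957/135405.

α = -0.454, β = -1.506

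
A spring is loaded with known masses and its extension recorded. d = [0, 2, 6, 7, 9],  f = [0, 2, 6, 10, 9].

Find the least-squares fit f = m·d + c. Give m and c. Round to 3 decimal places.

Entries of AᵀA: Σd·d = 170, Σd = 24, Σ1 = 5.
Moment sums: Σd·f = 191, Σf = 27.
So AᵀA·[m, c]ᵀ = Aᵀf: [[170, 24]; [24, 5]]·[m, c]ᵀ = [191, 27]ᵀ.
Determinant 170·5 − 24² = 274.
m = (191·5 − 24·27)/274 = 307/274; c = (170·27 − 24·191)/274 = 3/137.

m = 1.120, c = 0.022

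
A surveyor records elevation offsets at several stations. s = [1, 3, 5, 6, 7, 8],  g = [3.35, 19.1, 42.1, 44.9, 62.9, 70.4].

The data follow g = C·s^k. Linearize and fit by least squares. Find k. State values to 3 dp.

k = 1.472

With ln gᵢ as the transformed response and ln sᵢ as the regressor:
Σln s = 8.5252, Σ(ln s)² = 15.1183, Σln g = 20.0989, Σln s·ln g = 32.9820.
Equations: 15.1183·k + 8.5252·ln C = 32.9820;  8.5252·k + 6·ln C = 20.0989.
Solving (det = 18.0313): k = 1.47221, ln C = 1.25801.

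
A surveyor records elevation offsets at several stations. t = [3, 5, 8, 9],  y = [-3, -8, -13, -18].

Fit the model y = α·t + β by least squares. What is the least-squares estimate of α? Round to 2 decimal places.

Entries of XᵀX: Σt·t = 179, Σt = 25, Σ1 = 4.
For Xᵀy: Σt·y = -315, Σy = -42.
Normal equations: [[179, 25]; [25, 4]]·[α, β]ᵀ = [-315, -42]ᵀ.
Eliminating β: 4·(row 1) − 25·(row 2) gives 91·α = 4·(-315) − 25·(-42) = -210, so α = -30/13.
Then β = ((-42) − 25·(-30/13))/4 = 51/13.

α = -2.31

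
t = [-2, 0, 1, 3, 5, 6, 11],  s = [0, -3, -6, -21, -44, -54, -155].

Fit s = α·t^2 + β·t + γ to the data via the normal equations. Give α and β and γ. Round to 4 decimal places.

Forming AᵀA = [[16660, 1692, 196]; [1692, 196, 24]; [196, 24, 7]] and Aᵀs = [-21994, -2318, -283]ᵀ gives AᵀA·[α, β, γ]ᵀ = Aᵀs.
Inverting the 3×3 Gram matrix, [α, β, γ]ᵀ = [-32855/33544, -14693/4792, -20891/8386]ᵀ.

α = -0.9795, β = -3.0662, γ = -2.4912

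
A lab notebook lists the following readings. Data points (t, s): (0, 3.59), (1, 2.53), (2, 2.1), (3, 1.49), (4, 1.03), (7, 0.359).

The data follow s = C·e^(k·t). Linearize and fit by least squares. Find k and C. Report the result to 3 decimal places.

With ln sᵢ as the transformed response and tᵢ as the regressor:
XᵀX = [[79.0000, 17.0000]; [17.0000, 6]], rhs = [-3.4444, 2.3522]ᵀ  (here Σt = 17.0000, Σ(t)² = 79.0000, Σln s = 2.3522, Σt·ln s = -3.4444).
Slope k = (n·Σt·ln s − Σt·Σln s)/(n·Σ(t)² − (Σt)²) = (6·-3.4444 − 17.0000·2.3522)/185.0000 = -0.32786; ln C = (Σln s − k·Σt)/n = 1.32097, so C = exp(1.32097) = 3.74705.

k = -0.328, C = 3.747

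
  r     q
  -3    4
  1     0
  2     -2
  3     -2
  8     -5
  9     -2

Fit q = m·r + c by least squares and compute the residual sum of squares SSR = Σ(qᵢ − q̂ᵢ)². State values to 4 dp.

SSR = 13.1447

With design matrix X, XᵀX = [[168, 20]; [20, 6]] and Xᵀq = [-80, -7]ᵀ.
Δ = 168·6 − 20² = 608.
m = ((-80)·6 − 20·(-7))/608 = -85/152; c = (168·(-7) − 20·(-80))/608 = 53/76.
Residuals: 13/8, -21/152, -30/19, -155/152, -93/76, 355/152; SSR = 999/76.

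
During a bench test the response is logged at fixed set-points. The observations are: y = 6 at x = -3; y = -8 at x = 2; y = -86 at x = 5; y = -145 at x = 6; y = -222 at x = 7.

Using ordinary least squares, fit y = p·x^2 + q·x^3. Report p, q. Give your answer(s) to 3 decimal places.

p = -0.871, q = -0.523

Normal-equation sums: Σx^2·x^2 = 4419, Σx^2·x^3 = 27497, Σx^3·x^3 = 180723.
And Σx^2·y = -18226, Σx^3·y = -118442.
Normal equations: [[4419, 27497]; [27497, 180723]]·[p, q]ᵀ = [-18226, -118442]ᵀ.
Δ = 4419·180723 − 27497² = 42529928.
p = ((-18226)·180723 − 27497·(-118442))/42529928 = -9264431/10632482; q = (4419·(-118442) − 27497·(-18226))/42529928 = -5558719/10632482.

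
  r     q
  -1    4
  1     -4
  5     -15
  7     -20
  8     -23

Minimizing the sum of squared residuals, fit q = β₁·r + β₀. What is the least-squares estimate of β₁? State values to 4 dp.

β₁ = -2.9167

From the data, Σr·r = 140, Σr = 20, Σ1 = 5.
For Aᵀq: Σr·q = -407, Σq = -58.
Normal equations: [[140, 20]; [20, 5]]·[β₁, β₀]ᵀ = [-407, -58]ᵀ.
Eliminating β₀: 5·(row 1) − 20·(row 2) gives 300·β₁ = 5·(-407) − 20·(-58) = -875, so β₁ = -35/12.
Then β₀ = ((-58) − 20·(-35/12))/5 = 1/15.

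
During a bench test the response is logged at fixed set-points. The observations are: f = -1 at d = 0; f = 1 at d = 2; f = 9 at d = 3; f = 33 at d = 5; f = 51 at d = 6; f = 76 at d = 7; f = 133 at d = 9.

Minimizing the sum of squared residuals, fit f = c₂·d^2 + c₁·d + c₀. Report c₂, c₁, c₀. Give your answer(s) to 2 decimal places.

c₂ = 2.00, c₁ = -3.19, c₀ = -0.66

The normal equations are: 10980·c₂ + 1448·c₁ + 204·c₀ = 17243;  1448·c₂ + 204·c₁ + 32·c₀ = 2229;  204·c₂ + 32·c₁ + 7·c₀ = 302.
Solving the 3×3 system (Gaussian elimination) gives c₂ = 87345/43604, c₁ = -12641/3964, c₀ = -7155/10901.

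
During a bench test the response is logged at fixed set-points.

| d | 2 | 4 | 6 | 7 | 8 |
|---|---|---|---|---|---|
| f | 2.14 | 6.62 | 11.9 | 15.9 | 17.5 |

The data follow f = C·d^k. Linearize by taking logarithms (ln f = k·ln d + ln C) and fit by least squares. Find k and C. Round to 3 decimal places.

Linearized form: ln f = k·ln d + ln C. From the 5 transformed points,
Over the data: Σln d = 7.8966, Σ(ln d)² = 13.7233, Σln f = 10.7560, Σln d·ln f = 18.9197.
Normal system: [[13.7233, 7.8966]; [7.8966, 5]]·[k, ln C]ᵀ = [18.9197, 10.7560]ᵀ.
Δ = 13.7233·5 − (7.8966)² = 6.2610; k = (18.9197·5 − 7.8966·10.7560)/6.2610 = 1.54346, ln C = (13.7233·10.7560 − 7.8966·18.9197)/6.2610 = -0.28642, so C = exp(-0.28642) = 0.75095.

k = 1.543, C = 0.751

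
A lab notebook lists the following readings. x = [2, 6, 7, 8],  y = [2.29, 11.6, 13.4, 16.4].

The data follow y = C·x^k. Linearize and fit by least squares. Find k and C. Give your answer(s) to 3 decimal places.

Let Y = ln y. Fitting Y = k·ln x + ln C by least squares:
Σln x = 6.5103, Σ(ln x)² = 11.8015, Σln y = 8.6721, Σln x·ln y = 15.8328.
Equations: 11.8015·k + 6.5103·ln C = 15.8328;  6.5103·k + 4·ln C = 8.6721.
Δ = 11.8015·4 − (6.5103)² = 4.8225; k = (15.8328·4 − 6.5103·8.6721)/4.8225 = 1.42535, ln C = (11.8015·8.6721 − 6.5103·15.8328)/4.8225 = -0.15182, so C = exp(-0.15182) = 0.85914.

k = 1.425, C = 0.859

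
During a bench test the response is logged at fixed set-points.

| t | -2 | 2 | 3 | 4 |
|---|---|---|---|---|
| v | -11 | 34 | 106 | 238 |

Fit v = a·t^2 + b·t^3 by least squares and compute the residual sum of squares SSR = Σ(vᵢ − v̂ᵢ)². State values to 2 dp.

The normal system AᵀA·[a, b]ᵀ = Aᵀv is [[369, 1267]; [1267, 4953]]·[a, b]ᵀ = [4854, 18454]ᵀ.
Determinant 369·4953 − 1267² = 222368.
a = (4854·4953 − 1267·18454)/222368 = 165161/55592; b = (369·18454 − 1267·4854)/222368 = 164877/55592.
Residuals: 11715/13898, -22383/13898, -5672/6949, 4524/6949; SSR = 61073/13898.

SSR = 4.39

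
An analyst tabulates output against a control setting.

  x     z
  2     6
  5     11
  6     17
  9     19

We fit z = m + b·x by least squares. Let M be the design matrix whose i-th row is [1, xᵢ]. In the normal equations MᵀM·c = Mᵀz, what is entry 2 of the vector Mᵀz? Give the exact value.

340

Entry 2 ↔ basis x, so (Mᵀz)_{2} = Σᵢ (x)·zᵢ = (2)·(6) + (5)·(11) + (6)·(17) + (9)·(19) = 340.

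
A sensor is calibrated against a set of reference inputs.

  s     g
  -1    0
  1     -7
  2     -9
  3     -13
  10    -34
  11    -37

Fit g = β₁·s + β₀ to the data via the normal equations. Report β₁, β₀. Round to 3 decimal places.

MᵀM·[β₁, β₀]ᵀ = Mᵀg reads: 236·β₁ + 26·β₀ = -811;  26·β₁ + 6·β₀ = -100.
(Σs·s = 236, Σs = 26, Σ1 = 6, Σs·g = -811, Σg = -100.)
Eliminating β₀: 6·(row 1) − 26·(row 2) gives 740·β₁ = 6·(-811) − 26·(-100) = -2266, so β₁ = -1133/370.
Then β₀ = ((-100) − 26·(-1133/370))/6 = -1257/370.

β₁ = -3.062, β₀ = -3.397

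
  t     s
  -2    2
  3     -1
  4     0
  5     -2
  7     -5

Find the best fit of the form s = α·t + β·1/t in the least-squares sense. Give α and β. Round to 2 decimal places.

α = -0.52, β = 0.32

Entries of XᵀX: Σt·t = 103, Σt·1/t = 5, Σ1/t·1/t = 85381/176400.
Moment sums: Σt·s = -52, Σ1/t·s = -257/105.
XᵀX·[α, β]ᵀ = Xᵀs becomes [[103, 5]; [5, 85381/176400]]·[α, β]ᵀ = [-52, -257/105]ᵀ.
Eliminating β: (85381/176400)·(row 1) − 5·(row 2) gives (4384243/176400)·α = (85381/176400)·(-52) − 5·(-257/105) = -570253/44100, so α = -2281012/4384243.
Then β = ((-257/105) − 5·(-2281012/4384243))/(85381/176400) = 1392720/4384243.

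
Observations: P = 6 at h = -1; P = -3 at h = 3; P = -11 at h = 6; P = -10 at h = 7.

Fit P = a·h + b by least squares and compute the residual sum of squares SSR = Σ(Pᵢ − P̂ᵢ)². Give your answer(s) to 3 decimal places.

SSR = 5.071

From the data, Σh·h = 95, Σh = 15, Σ1 = 4.
And Σh·P = -151, ΣP = -18.
So XᵀX·[a, b]ᵀ = XᵀP: [[95, 15]; [15, 4]]·[a, b]ᵀ = [-151, -18]ᵀ.
Eliminating b: 4·(row 1) − 15·(row 2) gives 155·a = 4·(-151) − 15·(-18) = -334, so a = -334/155.
Then b = ((-18) − 15·(-334/155))/4 = 111/31.
Residuals: 41/155, -18/155, -256/155, 233/155; SSR = 786/155.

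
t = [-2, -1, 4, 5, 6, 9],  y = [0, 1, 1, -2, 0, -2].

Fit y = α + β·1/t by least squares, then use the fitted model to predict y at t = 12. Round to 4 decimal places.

ŷ = -0.6005

Compute the Gram sums: Σ1 = 6, Σ1/t = -139/180, Σ1/t·1/t = 45121/32400.
Moment sums: Σy = -2, Σ1/t·y = -247/180.
Normal equations: [[6, -139/180]; [-139/180, 45121/32400]]·[α, β]ᵀ = [-2, -247/180]ᵀ.
Eliminating β: (45121/32400)·(row 1) − (-139/180)·(row 2) gives (50281/6480)·α = (45121/32400)·(-2) − (-139/180)·(-247/180) = -1661/432, so α = -2265/4571.
Then β = ((-247/180) − (-139/180)·(-2265/4571))/(45121/32400) = -5760/4571.
At t = 12: ŷ = (-2265/4571)·(1) + (-5760/4571)·(1/12) = -2745/4571.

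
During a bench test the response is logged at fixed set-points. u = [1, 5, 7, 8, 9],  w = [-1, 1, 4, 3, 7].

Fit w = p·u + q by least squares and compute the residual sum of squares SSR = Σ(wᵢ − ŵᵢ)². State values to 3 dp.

Sums needed: Σu·u = 220, Σu = 30, Σ1 = 5.
Right-hand side: Σu·w = 119, Σw = 14.
AᵀA·[p, q]ᵀ = Aᵀw becomes [[220, 30]; [30, 5]]·[p, q]ᵀ = [119, 14]ᵀ.
det = 220·5 − 30² = 200.
p = (119·5 − 30·14)/200 = 7/8; q = (220·14 − 30·119)/200 = -49/20.
Residuals: 23/40, -37/40, 13/40, -31/20, 63/40; SSR = 247/40.

SSR = 6.175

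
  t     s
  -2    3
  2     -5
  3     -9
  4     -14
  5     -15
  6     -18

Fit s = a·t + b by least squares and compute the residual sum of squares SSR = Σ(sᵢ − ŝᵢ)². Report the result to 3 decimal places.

Setting ∂/∂a … = 0 gives: 94·a + 18·b = -282;  18·a + 6·b = -58.
Eliminating b: 6·(row 1) − 18·(row 2) gives 240·a = 6·(-282) − 18·(-58) = -648, so a = -27/10.
Then b = ((-58) − 18·(-27/10))/6 = -47/30.
Residuals: -5/6, 59/30, 2/3, -49/30, 1/15, -7/30; SSR = 116/15.

SSR = 7.733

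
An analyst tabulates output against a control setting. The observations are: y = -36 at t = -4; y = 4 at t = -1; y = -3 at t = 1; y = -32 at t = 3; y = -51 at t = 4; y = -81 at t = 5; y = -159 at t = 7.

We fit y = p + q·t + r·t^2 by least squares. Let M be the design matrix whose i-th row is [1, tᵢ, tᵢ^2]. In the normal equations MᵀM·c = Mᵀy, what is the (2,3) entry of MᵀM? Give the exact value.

495

Row 2 ↔ basis t, column 3 ↔ basis t^2, so (MᵀM)_{2,3} = Σᵢ (t)·(t^2) = (-4)·(16) + (-1)·(1) + (1)·(1) + (3)·(9) + (4)·(16) + (5)·(25) + (7)·(49) = 495.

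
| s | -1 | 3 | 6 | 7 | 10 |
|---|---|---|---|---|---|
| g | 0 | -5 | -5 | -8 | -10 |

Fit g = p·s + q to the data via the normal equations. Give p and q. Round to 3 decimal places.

p = -0.871, q = -1.243

Sums needed: Σs·s = 195, Σs = 25, Σ1 = 5.
Right-hand side: Σs·g = -201, Σg = -28.
Δ = 195·5 − 25² = 350.
p = ((-201)·5 − 25·(-28))/350 = -61/70; q = (195·(-28) − 25·(-201))/350 = -87/70.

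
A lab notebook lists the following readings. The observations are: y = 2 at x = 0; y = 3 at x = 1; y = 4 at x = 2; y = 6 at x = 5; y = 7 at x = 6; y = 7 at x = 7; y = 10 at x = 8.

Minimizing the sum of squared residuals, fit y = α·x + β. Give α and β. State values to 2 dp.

Normal-equation sums: Σx·x = 179, Σx = 29, Σ1 = 7.
Right-hand side: Σx·y = 212, Σy = 39.
AᵀA·[α, β]ᵀ = Aᵀy becomes [[179, 29]; [29, 7]]·[α, β]ᵀ = [212, 39]ᵀ.
det = 179·7 − 29² = 412.
α = (212·7 − 29·39)/412 = 353/412; β = (179·39 − 29·212)/412 = 833/412.

α = 0.86, β = 2.02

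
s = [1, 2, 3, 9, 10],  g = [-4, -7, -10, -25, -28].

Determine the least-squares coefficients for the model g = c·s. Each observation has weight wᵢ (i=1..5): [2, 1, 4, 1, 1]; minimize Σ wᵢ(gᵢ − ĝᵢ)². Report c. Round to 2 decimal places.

c = -2.90

Forming AᵀWA = [[223]] and AᵀWg = [-647]ᵀ gives AᵀWA·[c]ᵀ = AᵀWg.
c = (-647)/223 = -2.90135.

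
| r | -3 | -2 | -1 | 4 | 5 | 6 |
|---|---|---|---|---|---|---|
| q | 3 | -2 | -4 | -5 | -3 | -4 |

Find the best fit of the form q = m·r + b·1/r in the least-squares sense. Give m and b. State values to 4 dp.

Setting ∂/∂m … = 0 gives: 91·m + 6·b = -60;  6·m + (5369/3600)·b = 89/60.
(Σr·r = 91, Σr·1/r = 6, Σ1/r·1/r = 5369/3600, Σr·q = -60, Σ1/r·q = 89/60.)
Δ = 91·(5369/3600) − 6² = 358979/3600.
m = ((-60)·(5369/3600) − 6·(89/60))/(358979/3600) = -354180/358979; b = (91·(89/60) − 6·(-60))/(358979/3600) = 1781940/358979.

m = -0.9866, b = 4.9639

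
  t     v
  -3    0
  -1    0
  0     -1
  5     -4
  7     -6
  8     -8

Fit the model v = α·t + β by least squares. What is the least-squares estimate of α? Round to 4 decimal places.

Entries of XᵀX: Σt·t = 148, Σt = 16, Σ1 = 6.
Moment sums: Σt·v = -126, Σv = -19.
So XᵀX·[α, β]ᵀ = Xᵀv: [[148, 16]; [16, 6]]·[α, β]ᵀ = [-126, -19]ᵀ.
Δ = 148·6 − 16² = 632.
α = ((-126)·6 − 16·(-19))/632 = -113/158; β = (148·(-19) − 16·(-126))/632 = -199/158.

α = -0.7152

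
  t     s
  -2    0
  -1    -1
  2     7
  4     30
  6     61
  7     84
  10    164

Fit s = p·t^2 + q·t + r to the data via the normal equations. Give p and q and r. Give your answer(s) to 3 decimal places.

Normal-equation sums: Σt^2·t^2 = 13986, Σt^2·t = 1622, Σt^2 = 210, Σt·t = 210, Σt = 26, Σ1 = 7.
Right-hand side: Σt^2·s = 23219, Σt·s = 2729, Σs = 345.
Inverting the 3×3 Gram matrix, [p, q, r]ᵀ = [105375/71246, 9073/5089, -60818/35623]ᵀ.

p = 1.479, q = 1.783, r = -1.707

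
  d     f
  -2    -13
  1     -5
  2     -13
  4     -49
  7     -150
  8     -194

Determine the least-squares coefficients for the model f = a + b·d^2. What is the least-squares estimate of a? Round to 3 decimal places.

With design matrix A, AᵀA = [[6, 138]; [138, 6786]] and Aᵀf = [-424, -20659]ᵀ.
Determinant 6·6786 − 138² = 21672.
a = ((-424)·6786 − 138·(-20659))/21672 = -4387/3612; b = (6·(-20659) − 138·(-424))/21672 = -10907/3612.

a = -1.215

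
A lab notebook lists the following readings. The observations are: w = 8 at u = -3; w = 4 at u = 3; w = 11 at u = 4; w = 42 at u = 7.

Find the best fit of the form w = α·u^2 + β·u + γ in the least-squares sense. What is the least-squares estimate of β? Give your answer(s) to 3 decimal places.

β = -0.620

Entries of AᵀA: Σu^2·u^2 = 2819, Σu^2·u = 407, Σu^2 = 83, Σu·u = 83, Σu = 11, Σ1 = 4.
Right-hand side: Σu^2·w = 2342, Σu·w = 326, Σw = 65.
AᵀA·[α, β, γ]ᵀ = Aᵀw becomes [[2819, 407, 83]; [407, 83, 11]; [83, 11, 4]]·[α, β, γ]ᵀ = [2342, 326, 65]ᵀ.
Solving the 3×3 system (Gaussian elimination) gives α = 2897/2878, β = -1783/2878, γ = -4221/1439.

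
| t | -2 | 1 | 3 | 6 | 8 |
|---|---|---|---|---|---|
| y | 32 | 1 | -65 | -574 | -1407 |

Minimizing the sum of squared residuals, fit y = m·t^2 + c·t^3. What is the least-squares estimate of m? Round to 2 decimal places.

The normal equations are: 5490·m + 40756·c = -111168;  40756·m + 309594·c = -846378.
det = 5490·309594 − 40756² = 38619524.
m = ((-111168)·309594 − 40756·(-846378))/38619524 = 19508994/9654881; c = (5490·(-846378) − 40756·(-111168))/38619524 = -28963053/9654881.

m = 2.02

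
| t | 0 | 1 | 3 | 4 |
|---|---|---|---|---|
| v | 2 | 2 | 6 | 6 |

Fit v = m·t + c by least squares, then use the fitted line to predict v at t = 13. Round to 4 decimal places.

The normal system AᵀA·[m, c]ᵀ = Aᵀv is [[26, 8]; [8, 4]]·[m, c]ᵀ = [44, 16]ᵀ.
Eliminating c: 4·(row 1) − 8·(row 2) gives 40·m = 4·44 − 8·16 = 48, so m = 6/5.
Then c = (16 − 8·(6/5))/4 = 8/5.
At t = 13: v̂ = (6/5)·(13) + (8/5)·(1) = 86/5.

v̂ = 17.2000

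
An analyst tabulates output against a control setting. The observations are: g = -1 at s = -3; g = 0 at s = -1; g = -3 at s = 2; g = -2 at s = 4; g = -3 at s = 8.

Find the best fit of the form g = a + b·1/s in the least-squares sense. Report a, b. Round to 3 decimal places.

a = -1.988, b = -2.052

Sums needed: Σ1 = 5, Σ1/s = -11/24, Σ1/s·1/s = 829/576.
Right-hand side: Σg = -9, Σ1/s·g = -49/24.
Normal equations: [[5, -11/24]; [-11/24, 829/576]]·[a, b]ᵀ = [-9, -49/24]ᵀ.
Eliminating b: (829/576)·(row 1) − (-11/24)·(row 2) gives (503/72)·a = (829/576)·(-9) − (-11/24)·(-49/24) = -125/9, so a = -1000/503.
Then b = ((-49/24) − (-11/24)·(-1000/503))/(829/576) = -1032/503.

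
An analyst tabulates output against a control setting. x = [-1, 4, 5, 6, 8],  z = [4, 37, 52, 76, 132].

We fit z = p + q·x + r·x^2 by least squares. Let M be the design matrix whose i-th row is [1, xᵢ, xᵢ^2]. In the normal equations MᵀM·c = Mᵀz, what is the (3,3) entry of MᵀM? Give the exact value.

Row 3 ↔ basis x^2, column 3 ↔ basis x^2, so (MᵀM)_{3,3} = Σᵢ (x^2)·(x^2) = (1)·(1) + (16)·(16) + (25)·(25) + (36)·(36) + (64)·(64) = 6274.

6274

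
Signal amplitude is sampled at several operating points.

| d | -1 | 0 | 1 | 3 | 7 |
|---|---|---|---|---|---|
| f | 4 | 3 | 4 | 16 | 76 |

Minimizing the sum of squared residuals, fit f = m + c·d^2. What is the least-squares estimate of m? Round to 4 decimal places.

Forming XᵀX = [[5, 60]; [60, 2484]] and Xᵀf = [103, 3876]ᵀ gives XᵀX·[m, c]ᵀ = Xᵀf.
Δ = 5·2484 − 60² = 8820.
m = (103·2484 − 60·3876)/8820 = 647/245; c = (5·3876 − 60·103)/8820 = 220/147.

m = 2.6408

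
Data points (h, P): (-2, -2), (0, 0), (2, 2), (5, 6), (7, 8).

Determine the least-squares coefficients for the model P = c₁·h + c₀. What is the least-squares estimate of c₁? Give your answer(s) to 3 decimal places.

c₁ = 1.135

MᵀM·[c₁, c₀]ᵀ = MᵀP reads: 82·c₁ + 12·c₀ = 94;  12·c₁ + 5·c₀ = 14.
(Σh·h = 82, Σh = 12, Σ1 = 5, Σh·P = 94, ΣP = 14.)
Determinant 82·5 − 12² = 266.
c₁ = (94·5 − 12·14)/266 = 151/133; c₀ = (82·14 − 12·94)/266 = 10/133.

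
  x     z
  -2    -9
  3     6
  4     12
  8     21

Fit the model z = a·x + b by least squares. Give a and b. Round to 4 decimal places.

a = 3.0443, b = -2.3941

Sums needed: Σx·x = 93, Σx = 13, Σ1 = 4.
Moment sums: Σx·z = 252, Σz = 30.
Normal equations: [[93, 13]; [13, 4]]·[a, b]ᵀ = [252, 30]ᵀ.
Eliminating b: 4·(row 1) − 13·(row 2) gives 203·a = 4·252 − 13·30 = 618, so a = 618/203.
Then b = (30 − 13·(618/203))/4 = -486/203.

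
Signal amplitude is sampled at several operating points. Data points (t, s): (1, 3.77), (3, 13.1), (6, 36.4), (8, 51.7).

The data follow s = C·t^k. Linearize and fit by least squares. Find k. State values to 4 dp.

k = 1.2693

Linearized form: ln s = k·ln t + ln C. From the 4 transformed points,
Σln t = 4.9698, Σ(ln t)² = 8.7414, Σln s = 11.4397, Σln t·ln s = 17.4713.
Equations: 8.7414·k + 4.9698·ln C = 17.4713;  4.9698·k + 4·ln C = 11.4397.
Solving (det = 10.2667): k = 1.26933, ln C = 1.28285.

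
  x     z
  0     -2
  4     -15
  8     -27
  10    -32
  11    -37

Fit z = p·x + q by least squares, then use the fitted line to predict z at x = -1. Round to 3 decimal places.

Sums needed: Σx·x = 301, Σx = 33, Σ1 = 5.
Right-hand side: Σx·z = -1003, Σz = -113.
Eliminating q: 5·(row 1) − 33·(row 2) gives 416·p = 5·(-1003) − 33·(-113) = -1286, so p = -643/208.
Then q = ((-113) − 33·(-643/208))/5 = -457/208.
At x = -1: ẑ = (-643/208)·(-1) + (-457/208)·(1) = 93/104.

ẑ = 0.894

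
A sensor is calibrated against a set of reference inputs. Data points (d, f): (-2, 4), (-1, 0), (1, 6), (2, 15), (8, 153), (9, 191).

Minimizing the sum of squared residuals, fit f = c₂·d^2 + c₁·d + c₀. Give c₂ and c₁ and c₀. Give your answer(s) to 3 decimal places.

c₂ = 2.035, c₁ = 2.751, c₀ = 1.139

AᵀA·[c₂, c₁, c₀]ᵀ = Aᵀf reads: 10691·c₂ + 1241·c₁ + 155·c₀ = 25345;  1241·c₂ + 155·c₁ + 17·c₀ = 2971;  155·c₂ + 17·c₁ + 6·c₀ = 369.
Row-reducing yields c₂ = 36343/17860, c₁ = 49127/17860, c₀ = 5084/4465.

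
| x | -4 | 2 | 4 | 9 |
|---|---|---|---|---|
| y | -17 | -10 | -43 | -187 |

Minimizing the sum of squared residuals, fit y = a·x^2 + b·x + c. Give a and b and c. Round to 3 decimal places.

a = -2.003, b = -3.095, c = 2.849

Normal-equation sums: Σx^2·x^2 = 7089, Σx^2·x = 737, Σx^2 = 117, Σx·x = 117, Σx = 11, Σ1 = 4.
And Σx^2·y = -16147, Σx·y = -1807, Σy = -257.
So MᵀM·[a, b, c]ᵀ = Mᵀy: [[7089, 737, 117]; [737, 117, 11]; [117, 11, 4]]·[a, b, c]ᵀ = [-16147, -1807, -257]ᵀ.
Row-reducing yields a = -145876/72829, b = -225419/72829, c = 207512/72829.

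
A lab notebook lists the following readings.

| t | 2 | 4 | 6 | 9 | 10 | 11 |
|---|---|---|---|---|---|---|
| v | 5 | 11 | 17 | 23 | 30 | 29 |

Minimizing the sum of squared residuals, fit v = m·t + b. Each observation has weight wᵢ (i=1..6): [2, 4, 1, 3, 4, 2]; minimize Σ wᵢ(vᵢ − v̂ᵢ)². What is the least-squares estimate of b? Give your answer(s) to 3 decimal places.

b = -0.481

The normal equations are: 993·m + 115·b = 2757;  115·m + 16·b = 318.
Δ = 993·16 − 115² = 2663.
m = (2757·16 − 115·318)/2663 = 7542/2663; b = (993·318 − 115·2757)/2663 = -1281/2663.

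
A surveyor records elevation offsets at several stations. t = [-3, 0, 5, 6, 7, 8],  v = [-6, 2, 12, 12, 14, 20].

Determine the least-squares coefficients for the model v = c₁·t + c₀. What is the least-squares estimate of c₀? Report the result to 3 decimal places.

AᵀA·[c₁, c₀]ᵀ = Aᵀv reads: 183·c₁ + 23·c₀ = 408;  23·c₁ + 6·c₀ = 54.
det = 183·6 − 23² = 569.
c₁ = (408·6 − 23·54)/569 = 1206/569; c₀ = (183·54 − 23·408)/569 = 498/569.

c₀ = 0.875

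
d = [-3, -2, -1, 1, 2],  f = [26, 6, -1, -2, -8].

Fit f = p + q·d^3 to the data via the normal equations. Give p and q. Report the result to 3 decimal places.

Compute the Gram sums: Σ1 = 5, Σd^3 = -27, Σd^3·d^3 = 859.
Moment sums: Σf = 21, Σd^3·f = -815.
Eliminating q: 859·(row 1) − (-27)·(row 2) gives 3566·p = 859·21 − (-27)·(-815) = -3966, so p = -1983/1783.
Then q = ((-815) − (-27)·(-1983/1783))/859 = -1754/1783.

p = -1.112, q = -0.984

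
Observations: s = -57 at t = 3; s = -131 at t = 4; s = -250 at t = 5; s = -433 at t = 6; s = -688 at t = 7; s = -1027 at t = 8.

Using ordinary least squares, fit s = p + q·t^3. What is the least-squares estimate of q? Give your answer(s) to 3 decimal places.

q = -2.001

The normal equations are: 6·p + 1287·q = -2586;  1287·p + 446899·q = -896509.
(Σ1 = 6, Σt^3 = 1287, Σt^3·t^3 = 446899, Σs = -2586, Σt^3·s = -896509.)
Eliminating q: 446899·(row 1) − 1287·(row 2) gives 1025025·p = 446899·(-2586) − 1287·(-896509) = -1873731, so p = -624577/341675.
Then q = ((-896509) − 1287·(-624577/341675))/446899 = -683624/341675.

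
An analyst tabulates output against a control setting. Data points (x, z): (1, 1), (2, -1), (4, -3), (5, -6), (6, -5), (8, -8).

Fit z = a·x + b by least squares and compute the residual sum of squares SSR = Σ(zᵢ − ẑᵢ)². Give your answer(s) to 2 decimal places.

MᵀM·[a, b]ᵀ = Mᵀz reads: 146·a + 26·b = -137;  26·a + 6·b = -22.
(Σx·x = 146, Σx = 26, Σ1 = 6, Σx·z = -137, Σz = -22.)
Eliminating b: 6·(row 1) − 26·(row 2) gives 200·a = 6·(-137) − 26·(-22) = -250, so a = -5/4.
Then b = ((-22) − 26·(-5/4))/6 = 7/4.
Residuals: 1/2, -1/4, 1/4, -3/2, 3/4, 1/4; SSR = 13/4.

SSR = 3.25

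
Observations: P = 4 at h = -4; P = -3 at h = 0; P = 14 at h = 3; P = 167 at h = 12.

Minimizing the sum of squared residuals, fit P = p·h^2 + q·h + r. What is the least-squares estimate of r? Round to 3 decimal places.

From the data, Σh^2·h^2 = 21073, Σh^2·h = 1691, Σh^2 = 169, Σh·h = 169, Σh = 11, Σ1 = 4.
And Σh^2·P = 24238, Σh·P = 2030, ΣP = 182.
Normal equations: [[21073, 1691, 169]; [1691, 169, 11]; [169, 11, 4]]·[p, q, r]ᵀ = [24238, 2030, 182]ᵀ.
Row-reducing yields p = 28037/28632, q = 339181/143160, r = -14241/5965.

r = -2.387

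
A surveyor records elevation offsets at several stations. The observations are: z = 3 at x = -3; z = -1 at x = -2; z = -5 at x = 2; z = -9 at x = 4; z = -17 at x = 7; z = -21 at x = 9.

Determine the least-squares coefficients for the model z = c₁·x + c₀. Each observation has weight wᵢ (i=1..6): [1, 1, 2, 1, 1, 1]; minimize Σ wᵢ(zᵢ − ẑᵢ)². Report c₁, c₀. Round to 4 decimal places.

Normal-equation sums: Σwᵢ·x·x = 167, Σwᵢ·x = 19, Σwᵢ·1 = 7.
And Σwᵢ·x·z = -371, Σwᵢ·z = -55.
Normal equations: [[167, 19]; [19, 7]]·[c₁, c₀]ᵀ = [-371, -55]ᵀ.
Δ = 167·7 − 19² = 808.
c₁ = ((-371)·7 − 19·(-55))/808 = -194/101; c₀ = (167·(-55) − 19·(-371))/808 = -267/101.

c₁ = -1.9208, c₀ = -2.6436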